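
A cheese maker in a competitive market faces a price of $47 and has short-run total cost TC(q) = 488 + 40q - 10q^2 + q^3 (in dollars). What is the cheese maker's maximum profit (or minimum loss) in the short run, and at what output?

Profit = -$292 at q = 7

AVC = 40 - 10q + q^2; min AVC = $15 at q = 5. Since P = $47 ≥ min AVC, the firm produces.
With MC = 40 - 20q + 3q^2, P = MC on the upward-sloping part at q* = 7.
TR = 47·7 = 329. TC = 488 + 133 = 621. Profit = 329 − 621 = -$292.
By producing, the firm covers all variable cost plus $196 of fixed cost; shutting down would lose the full $488.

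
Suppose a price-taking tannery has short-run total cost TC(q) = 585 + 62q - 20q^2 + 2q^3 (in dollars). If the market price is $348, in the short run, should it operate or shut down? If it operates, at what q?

Variable cost is VC = 62q - 20q^2 + 2q^3, so AVC = VC/q = 62 - 20q + 2q^2 and MC = dTC/dq = 62 - 40q + 6q^2.
AVC is minimized where dAVC/dq = -20 + 4q = 0, at q = 5; min AVC = 62 - 20·5 + 2·5^2 = $12.
Because $348 ≥ $12, revenue can cover variable cost; the firm operates.
P = MC gives -286 - 40q + 6q^2 = 0, with roots -13/3 and 11. Take the larger (rising MC): q* = 11.
Check: AVC at q = 11 is $84 ≤ P, so revenue covers variable cost.
Profit = P·q − TC = 348·11 − 1509 = $2319.

Produce at q = 11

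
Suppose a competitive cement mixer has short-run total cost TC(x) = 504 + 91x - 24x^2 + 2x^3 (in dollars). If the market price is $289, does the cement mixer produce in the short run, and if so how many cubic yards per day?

Produce at x = 11

From TC, MC = TC'(x) = 91 - 48x + 6x^2 and AVC = VC/x = 91 - 24x + 2x^2.
AVC hits its minimum where MC = AVC, at x = 6, giving min AVC = 91 - 24·6 + 2·6^2 = $19.
Because $289 ≥ $19, revenue can cover variable cost; the firm operates.
Set P = MC: 289 = 91 - 48x + 6x^2 → -198 - 48x + 6x^2 = 0. The roots are x = -3 and x = 11; the profit-maximizing output is on the rising part of MC, so x* = 11.
Check: AVC at x = 11 is $69 ≤ P, so revenue covers variable cost.
Profit = P·x − TC = 289·11 − 1263 = $1916.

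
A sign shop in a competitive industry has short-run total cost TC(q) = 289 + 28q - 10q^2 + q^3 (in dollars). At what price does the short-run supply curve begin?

The shutdown price is the minimum of AVC. VC = 28q - 10q^2 + q^3, so AVC = 28 - 10q + q^2.
dAVC/dq = -10 + 2q = 0 gives q = 5. min AVC = 28 - 10·5 + 5^2 = 3.
For P < $3 the firm produces nothing.

$3 per unit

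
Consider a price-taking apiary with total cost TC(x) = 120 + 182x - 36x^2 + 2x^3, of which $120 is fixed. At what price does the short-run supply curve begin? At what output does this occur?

Short-run supply begins at min AVC. From VC = 182x - 36x^2 + 2x^3, AVC = 182 - 36x + 2x^2.
dAVC/dx = -36 + 4x = 0 gives x = 9. min AVC = 182 - 36·9 + 2·9^2 = 20.
For P < $20 the firm produces nothing.

$20 per unit, at x = 9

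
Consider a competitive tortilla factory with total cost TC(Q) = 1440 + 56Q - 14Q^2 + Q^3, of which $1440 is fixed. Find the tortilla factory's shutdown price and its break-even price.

Shutdown price = min AVC. AVC = 56 - 14Q + Q^2, with vertex at Q = 7 and minimum $7.
ATC = 1440/Q + 56 - 14Q + Q^2. Setting dATC/dQ = −1440/Q^2 − 14 + 2Q = 0 gives Q = 12 (since 2·12^3 − 14·12^2 = 1440).
min ATC = 1440/12 + 56 − 14·12 + 12^2 = $152. That is the break-even price.
For $7 ≤ P < $152 the firm produces at a loss; below $7 it shuts down.

Shutdown price = $7; break-even price = $152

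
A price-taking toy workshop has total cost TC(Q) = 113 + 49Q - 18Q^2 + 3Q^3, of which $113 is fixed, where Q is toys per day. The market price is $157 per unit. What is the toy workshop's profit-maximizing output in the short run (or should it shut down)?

Variable cost is VC = 49Q - 18Q^2 + 3Q^3, so AVC = VC/Q = 49 - 18Q + 3Q^2 and MC = dTC/dQ = 49 - 36Q + 9Q^2.
AVC is minimized where dAVC/dQ = -18 + 6Q = 0, at Q = 3; min AVC = 49 - 18·3 + 3·3^2 = $22.
P = $157 exceeds min AVC = $22, so the firm stays open.
Solving P = MC: -108 - 36Q + 9Q^2 = 0 ⇒ Q = -2 or 6. On the upward-sloping branch, Q* = 6.
Check: AVC at Q = 6 is $49 ≤ P, so revenue covers variable cost.
Profit = P·Q − TC = 157·6 − 407 = $535.

Produce at Q = 6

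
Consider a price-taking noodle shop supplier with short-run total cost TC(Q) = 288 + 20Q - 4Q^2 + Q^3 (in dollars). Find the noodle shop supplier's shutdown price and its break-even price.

Shutdown price = $16; break-even price = $80

Shutdown price = min AVC. AVC = 20 - 4Q + Q^2, with vertex at Q = 2 and minimum $16.
ATC = 288/Q + 20 - 4Q + Q^2. Setting dATC/dQ = −288/Q^2 − 4 + 2Q = 0 gives Q = 6 (since 2·6^3 − 4·6^2 = 288).
min ATC = 288/6 + 20 − 4·6 + 6^2 = $80. That is the break-even price.
Between these two prices the firm operates at a loss; above $80 it earns a profit.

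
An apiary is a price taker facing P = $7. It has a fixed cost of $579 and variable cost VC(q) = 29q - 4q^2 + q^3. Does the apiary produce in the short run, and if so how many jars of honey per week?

Shut down

From TC, MC = TC'(q) = 29 - 8q + 3q^2 and AVC = VC/q = 29 - 4q + q^2.
AVC is minimized where dAVC/dq = -4 + 2q = 0, at q = 2; min AVC = 29 - 4·2 + 2^2 = $25.
P = $7 lies below min AVC = $25; no output level covers variable cost.
Best response: produce nothing and absorb the $579 fixed cost.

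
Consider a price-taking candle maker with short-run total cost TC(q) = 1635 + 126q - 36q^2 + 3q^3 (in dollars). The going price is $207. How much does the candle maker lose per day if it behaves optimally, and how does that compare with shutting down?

AVC = 126 - 36q + 3q^2 has its minimum $18 at q = 6; price $207 clears that bar, so the firm operates.
MC = 126 - 72q + 9q^2. Setting P = MC and taking the root on the rising branch gives q* = 9.
TR = 207·9 = 1863. TC = 1635 + 405 = 2040. Profit = 1863 − 2040 = -$177.
Shutting down would mean losing the fixed cost of $1635, so operating at a loss of $177 is better by $1458.

Profit = -$177 at q = 9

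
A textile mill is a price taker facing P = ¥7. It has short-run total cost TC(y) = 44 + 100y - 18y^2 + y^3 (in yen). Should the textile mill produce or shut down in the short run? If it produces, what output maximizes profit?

Shut down

Strip out fixed cost: VC = 100y - 18y^2 + y^3. Then AVC = 100 - 18y + y^2 and MC = 100 - 36y + 3y^2.
AVC hits its minimum where MC = AVC, at y = 9, giving min AVC = 100 - 18·9 + 9^2 = ¥19.
With P < min AVC (¥7 < ¥19), every unit sold adds to the loss.
Best response: produce nothing and absorb the ¥44 fixed cost.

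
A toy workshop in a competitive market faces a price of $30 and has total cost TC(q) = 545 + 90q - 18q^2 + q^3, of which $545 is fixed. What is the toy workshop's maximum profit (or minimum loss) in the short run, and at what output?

AVC = 90 - 18q + q^2 has its minimum $9 at q = 9; price $30 clears that bar, so the firm operates.
MC = 90 - 36q + 3q^2. Setting P = MC and taking the root on the rising branch gives q* = 10.
TR = 30·10 = 300. TC = 545 + 100 = 645. Profit = 300 − 645 = -$345.
Shutting down would mean losing the fixed cost of $545, so operating at a loss of $345 is better by $200.

Profit = -$345 at q = 10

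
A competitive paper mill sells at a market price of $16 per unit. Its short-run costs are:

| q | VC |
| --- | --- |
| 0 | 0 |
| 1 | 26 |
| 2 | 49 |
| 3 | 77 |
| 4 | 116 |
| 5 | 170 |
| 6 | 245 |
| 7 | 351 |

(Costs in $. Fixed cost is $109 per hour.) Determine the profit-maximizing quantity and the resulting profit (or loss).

Profit at each row (π = 16q − TC): q=0: -109; q=1: -119; q=2: -126; q=3: -138; q=4: -161; q=5: -199; q=6: -258; q=7: -348.
Profit is highest at q = 0. Equivalently, the lowest AVC in the table is 49/2 ≈ $24.50 at q = 2, and P = $16 falls below it — price never covers variable cost, so the firm shuts down and loses only its fixed cost.

q = 0 (shut down); profit = -$109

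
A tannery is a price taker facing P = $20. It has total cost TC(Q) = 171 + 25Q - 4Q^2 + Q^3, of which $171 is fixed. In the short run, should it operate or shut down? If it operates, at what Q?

Shut down

From TC, MC = TC'(Q) = 25 - 8Q + 3Q^2 and AVC = VC/Q = 25 - 4Q + Q^2.
AVC hits its minimum where MC = AVC, at Q = 2, giving min AVC = 25 - 4·2 + 2^2 = $21.
P = $20 lies below min AVC = $21; no output level covers variable cost.
The firm minimizes its loss by shutting down and losing only its fixed cost of $171.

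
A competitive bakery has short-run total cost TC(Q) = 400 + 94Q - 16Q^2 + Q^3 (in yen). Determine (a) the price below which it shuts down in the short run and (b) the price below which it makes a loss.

AVC = 94 - 16Q + Q^2; minimized at Q = 8, giving min AVC = ¥30. That is the shutdown price.
ATC = 400/Q + 94 - 16Q + Q^2. Setting dATC/dQ = −400/Q^2 − 16 + 2Q = 0 gives Q = 10 (since 2·10^3 − 16·10^2 = 400).
min ATC = 400/10 + 94 − 16·10 + 10^2 = ¥74. That is the break-even price.
For ¥30 ≤ P < ¥74 the firm produces at a loss; below ¥30 it shuts down.

Shutdown price = ¥30; break-even price = ¥74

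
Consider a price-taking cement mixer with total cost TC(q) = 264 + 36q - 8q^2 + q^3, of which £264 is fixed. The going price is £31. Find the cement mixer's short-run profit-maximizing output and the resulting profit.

Profit = -£214 at q = 5

AVC = 36 - 8q + q^2 has its minimum £20 at q = 4; price £31 clears that bar, so the firm operates.
MC = 36 - 16q + 3q^2. Setting P = MC and taking the root on the rising branch gives q* = 5.
TR = 31·5 = 155. TC = 264 + 105 = 369. Profit = 155 − 369 = -£214.
By producing, the firm covers all variable cost plus £50 of fixed cost; shutting down would lose the full £264.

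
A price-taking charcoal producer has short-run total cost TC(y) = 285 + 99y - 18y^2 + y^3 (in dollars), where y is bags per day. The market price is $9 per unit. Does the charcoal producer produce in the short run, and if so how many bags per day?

Shut down

Variable cost is VC = 99y - 18y^2 + y^3, so AVC = VC/y = 99 - 18y + y^2 and MC = dTC/dy = 99 - 36y + 3y^2.
The AVC parabola has its vertex at y = 18/2 = 9, where AVC = 99 - 18·9 + 9^2 = $18.
P = $9 lies below min AVC = $18; no output level covers variable cost.
Best response: produce nothing and absorb the $285 fixed cost.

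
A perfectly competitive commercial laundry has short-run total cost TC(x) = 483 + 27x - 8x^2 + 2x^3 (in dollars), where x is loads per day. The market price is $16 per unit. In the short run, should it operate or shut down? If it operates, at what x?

Shut down

From TC, MC = TC'(x) = 27 - 16x + 6x^2 and AVC = VC/x = 27 - 8x + 2x^2.
AVC hits its minimum where MC = AVC, at x = 2, giving min AVC = 27 - 8·2 + 2·2^2 = $19.
With P < min AVC ($16 < $19), every unit sold adds to the loss.
Shutting down limits the loss to fixed cost, $483.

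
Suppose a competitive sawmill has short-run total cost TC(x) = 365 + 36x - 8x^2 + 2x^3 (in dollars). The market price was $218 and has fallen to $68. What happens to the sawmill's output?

MC = 36 - 16x + 6x^2; the shutdown threshold is min AVC = $28 (at x = 2).
With P = $218 above the shutdown price, P = MC gives x = 7.
At P = $68 ≥ min AVC, set P = MC: x = 4. The firm stays open but cuts output.

Output falls from 7 to 4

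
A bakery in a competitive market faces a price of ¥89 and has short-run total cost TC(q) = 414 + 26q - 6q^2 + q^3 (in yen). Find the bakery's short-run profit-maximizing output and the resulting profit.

AVC = 26 - 6q + q^2; min AVC = ¥17 at q = 3. Since P = ¥89 ≥ min AVC, the firm produces.
MC = 26 - 12q + 3q^2. Setting P = MC and taking the root on the rising branch gives q* = 7.
TR = 89·7 = 623. TC = 414 + 231 = 645. Profit = 623 − 645 = -¥22.
That loss of ¥22 beats the ¥414 the firm would lose by shutting down; producing recovers ¥392 of fixed cost.

Profit = -¥22 at q = 7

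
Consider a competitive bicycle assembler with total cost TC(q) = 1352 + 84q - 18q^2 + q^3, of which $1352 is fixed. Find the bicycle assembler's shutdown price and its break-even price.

Shutdown price = $3; break-even price = $123

Shutdown price = min AVC. AVC = 84 - 18q + q^2, with vertex at q = 9 and minimum $3.
ATC = 1352/q + 84 - 18q + q^2. Setting dATC/dq = −1352/q^2 − 18 + 2q = 0 gives q = 13 (since 2·13^3 − 18·13^2 = 1352).
min ATC = 1352/13 + 84 − 18·13 + 13^2 = $123. That is the break-even price.
For $3 ≤ P < $123 the firm produces at a loss; below $3 it shuts down.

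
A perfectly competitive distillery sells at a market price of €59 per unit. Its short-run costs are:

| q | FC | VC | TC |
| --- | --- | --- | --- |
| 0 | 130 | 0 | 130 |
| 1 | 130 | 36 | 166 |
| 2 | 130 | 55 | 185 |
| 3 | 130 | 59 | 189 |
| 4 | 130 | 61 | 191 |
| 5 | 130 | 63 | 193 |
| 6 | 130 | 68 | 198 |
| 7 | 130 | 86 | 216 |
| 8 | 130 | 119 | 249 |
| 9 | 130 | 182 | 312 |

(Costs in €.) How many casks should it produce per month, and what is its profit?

q = 8; profit = €223

Profit at each row (π = 59q − TC): q=0: -130; q=1: -107; q=2: -67; q=3: -12; q=4: 45; q=5: 102; q=6: 156; q=7: 197; q=8: 223; q=9: 219.
Profit is maximized at q = 8. AVC there is 119/8 = €14.88 ≤ P, so producing beats shutting down (which would give -€130).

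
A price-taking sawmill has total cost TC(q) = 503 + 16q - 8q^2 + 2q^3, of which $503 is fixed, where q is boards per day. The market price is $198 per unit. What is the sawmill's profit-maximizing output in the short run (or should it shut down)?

Produce at q = 7

From TC, MC = TC'(q) = 16 - 16q + 6q^2 and AVC = VC/q = 16 - 8q + 2q^2.
The AVC parabola has its vertex at q = 8/4 = 2, where AVC = 16 - 8·2 + 2·2^2 = $8.
Because $198 ≥ $8, revenue can cover variable cost; the firm operates.
Set P = MC: 198 = 16 - 16q + 6q^2 → -182 - 16q + 6q^2 = 0. The roots are q = -13/3 and q = 7; the profit-maximizing output is on the rising part of MC, so q* = 7.
Check: AVC at q = 7 is $58 ≤ P, so revenue covers variable cost.
Profit = P·q − TC = 198·7 − 909 = $477.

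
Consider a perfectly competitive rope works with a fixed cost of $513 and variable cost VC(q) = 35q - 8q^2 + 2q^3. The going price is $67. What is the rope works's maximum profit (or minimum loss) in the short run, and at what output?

Profit = -$385 at q = 4

AVC = 35 - 8q + 2q^2; min AVC = $27 at q = 2. Since P = $67 ≥ min AVC, the firm produces.
With MC = 35 - 16q + 6q^2, P = MC on the upward-sloping part at q* = 4.
TR = 67·4 = 268. TC = 513 + 140 = 653. Profit = 268 − 653 = -$385.
That loss of $385 beats the $513 the firm would lose by shutting down; producing recovers $128 of fixed cost.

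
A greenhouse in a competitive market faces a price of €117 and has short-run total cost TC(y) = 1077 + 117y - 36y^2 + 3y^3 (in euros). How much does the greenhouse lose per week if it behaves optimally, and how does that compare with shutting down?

Profit = -€309 at y = 8

AVC = 117 - 36y + 3y^2; min AVC = €9 at y = 6. Since P = €117 ≥ min AVC, the firm produces.
With MC = 117 - 72y + 9y^2, P = MC on the upward-sloping part at y* = 8.
TR = 117·8 = 936. TC = 1077 + 168 = 1245. Profit = 936 − 1245 = -€309.
Shutting down would mean losing the fixed cost of €1077, so operating at a loss of €309 is better by €768.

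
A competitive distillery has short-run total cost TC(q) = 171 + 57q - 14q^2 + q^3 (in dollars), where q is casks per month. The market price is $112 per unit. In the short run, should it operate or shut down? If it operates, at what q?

From TC, MC = TC'(q) = 57 - 28q + 3q^2 and AVC = VC/q = 57 - 14q + q^2.
AVC is minimized where dAVC/dq = -14 + 2q = 0, at q = 7; min AVC = 57 - 14·7 + 7^2 = $8.
Since P = $112 ≥ min AVC = $8, price covers variable cost and the firm should produce.
Solving P = MC: -55 - 28q + 3q^2 = 0 ⇒ q = -5/3 or 11. On the upward-sloping branch, q* = 11.
Check: AVC at q = 11 is $24 ≤ P, so revenue covers variable cost.
Profit = P·q − TC = 112·11 − 435 = $797.

Produce at q = 11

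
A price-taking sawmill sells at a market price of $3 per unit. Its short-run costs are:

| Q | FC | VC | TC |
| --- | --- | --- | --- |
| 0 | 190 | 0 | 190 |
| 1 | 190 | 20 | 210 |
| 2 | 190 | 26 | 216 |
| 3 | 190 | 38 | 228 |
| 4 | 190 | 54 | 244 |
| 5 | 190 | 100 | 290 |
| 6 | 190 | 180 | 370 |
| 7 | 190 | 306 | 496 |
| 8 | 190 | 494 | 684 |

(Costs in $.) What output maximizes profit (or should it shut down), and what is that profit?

Q = 0 (shut down); profit = -$190

Tabulate TR − TC: Q=0: -190; Q=1: -207; Q=2: -210; Q=3: -219; Q=4: -232; Q=5: -275; Q=6: -352; Q=7: -475; Q=8: -660.
Profit is highest at Q = 0. Equivalently, the lowest AVC in the table is 38/3 ≈ $12.67 at Q = 3, and P = $3 falls below it — price never covers variable cost, so the firm shuts down and loses only its fixed cost.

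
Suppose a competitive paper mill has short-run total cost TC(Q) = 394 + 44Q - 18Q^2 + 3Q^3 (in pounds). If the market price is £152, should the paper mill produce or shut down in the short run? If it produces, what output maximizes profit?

Produce at Q = 6

Strip out fixed cost: VC = 44Q - 18Q^2 + 3Q^3. Then AVC = 44 - 18Q + 3Q^2 and MC = 44 - 36Q + 9Q^2.
AVC is minimized where dAVC/dQ = -18 + 6Q = 0, at Q = 3; min AVC = 44 - 18·3 + 3·3^2 = £17.
P = £152 exceeds min AVC = £17, so the firm stays open.
Set P = MC: 152 = 44 - 36Q + 9Q^2 → -108 - 36Q + 9Q^2 = 0. The roots are Q = -2 and Q = 6; the profit-maximizing output is on the rising part of MC, so Q* = 6.
Check: AVC at Q = 6 is £44 ≤ P, so revenue covers variable cost.
Profit = P·Q − TC = 152·6 − 658 = £254.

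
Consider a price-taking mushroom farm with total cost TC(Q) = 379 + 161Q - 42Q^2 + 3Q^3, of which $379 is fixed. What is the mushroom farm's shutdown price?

$14 per unit

The shutdown price is the minimum of AVC. VC = 161Q - 42Q^2 + 3Q^3, so AVC = 161 - 42Q + 3Q^2.
dAVC/dQ = -42 + 6Q = 0 gives Q = 7. min AVC = 161 - 42·7 + 3·7^2 = 14.
The firm shuts down for any P below $14.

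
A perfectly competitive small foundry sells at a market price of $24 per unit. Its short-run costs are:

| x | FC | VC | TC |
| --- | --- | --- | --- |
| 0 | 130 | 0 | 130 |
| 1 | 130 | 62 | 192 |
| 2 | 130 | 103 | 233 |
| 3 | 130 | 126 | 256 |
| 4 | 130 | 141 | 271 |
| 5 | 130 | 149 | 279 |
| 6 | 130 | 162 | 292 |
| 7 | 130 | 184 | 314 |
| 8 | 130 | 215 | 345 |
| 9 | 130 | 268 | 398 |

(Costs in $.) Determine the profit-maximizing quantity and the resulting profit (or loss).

x = 0 (shut down); profit = -$130

Compute π = P·x − TC at each output: x=0: -130; x=1: -168; x=2: -185; x=3: -184; x=4: -175; x=5: -159; x=6: -148; x=7: -146; x=8: -153; x=9: -182.
Profit is highest at x = 0. Equivalently, the lowest AVC in the table is 184/7 ≈ $26.29 at x = 7, and P = $24 falls below it — price never covers variable cost, so the firm shuts down and loses only its fixed cost.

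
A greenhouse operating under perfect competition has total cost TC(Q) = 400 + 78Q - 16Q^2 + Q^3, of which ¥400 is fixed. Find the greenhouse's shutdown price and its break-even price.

AVC = 78 - 16Q + Q^2; minimized at Q = 8, giving min AVC = ¥14. That is the shutdown price.
ATC = 400/Q + 78 - 16Q + Q^2. Setting dATC/dQ = −400/Q^2 − 16 + 2Q = 0 gives Q = 10 (since 2·10^3 − 16·10^2 = 400).
min ATC = 400/10 + 78 − 16·10 + 10^2 = ¥58. That is the break-even price.
For ¥14 ≤ P < ¥58 the firm produces at a loss; below ¥14 it shuts down.

Shutdown price = ¥14; break-even price = ¥58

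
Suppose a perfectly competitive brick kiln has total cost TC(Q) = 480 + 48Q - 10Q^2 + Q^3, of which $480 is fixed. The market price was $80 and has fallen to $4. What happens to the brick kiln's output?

MC = 48 - 20Q + 3Q^2; the shutdown threshold is min AVC = $23 (at Q = 5).
At P = $80 ≥ min AVC, set P = MC on the rising branch: Q = 8.
At P = $4 < min AVC = $23, price no longer covers variable cost at any output, so the firm shuts down: Q = 0.

Output falls from 8 to 0 (the firm shuts down)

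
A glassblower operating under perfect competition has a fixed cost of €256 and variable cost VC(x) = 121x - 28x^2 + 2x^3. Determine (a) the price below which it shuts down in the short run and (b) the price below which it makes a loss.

Shutdown price = €23; break-even price = €57

AVC = 121 - 28x + 2x^2; minimized at x = 7, giving min AVC = €23. That is the shutdown price.
ATC = 256/x + 121 - 28x + 2x^2. Setting dATC/dx = −256/x^2 − 28 + 4x = 0 gives x = 8 (since 4·8^3 − 28·8^2 = 256).
min ATC = 256/8 + 121 − 28·8 + 2·8^2 = €57. That is the break-even price.
Between these two prices the firm operates at a loss; above €57 it earns a profit.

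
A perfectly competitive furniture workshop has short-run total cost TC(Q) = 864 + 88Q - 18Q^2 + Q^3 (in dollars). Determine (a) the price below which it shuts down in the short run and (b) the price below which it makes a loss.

Shutdown price = $7; break-even price = $88

Shutdown price = min AVC. AVC = 88 - 18Q + Q^2, with vertex at Q = 9 and minimum $7.
ATC = 864/Q + 88 - 18Q + Q^2. Setting dATC/dQ = −864/Q^2 − 18 + 2Q = 0 gives Q = 12 (since 2·12^3 − 18·12^2 = 864).
min ATC = 864/12 + 88 − 18·12 + 12^2 = $88. That is the break-even price.
For $7 ≤ P < $88 the firm produces at a loss; below $7 it shuts down.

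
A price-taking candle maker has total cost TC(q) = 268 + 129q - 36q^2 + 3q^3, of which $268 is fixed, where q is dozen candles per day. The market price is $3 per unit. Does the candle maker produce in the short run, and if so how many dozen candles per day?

Variable cost is VC = 129q - 36q^2 + 3q^3, so AVC = VC/q = 129 - 36q + 3q^2 and MC = dTC/dq = 129 - 72q + 9q^2.
AVC hits its minimum where MC = AVC, at q = 6, giving min AVC = 129 - 36·6 + 3·6^2 = $21.
P = $3 lies below min AVC = $21; no output level covers variable cost.
The firm minimizes its loss by shutting down and losing only its fixed cost of $268.

Shut down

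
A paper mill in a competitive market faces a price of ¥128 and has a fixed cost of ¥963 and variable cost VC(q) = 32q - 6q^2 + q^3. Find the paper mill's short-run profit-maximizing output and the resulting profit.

AVC = 32 - 6q + q^2; min AVC = ¥23 at q = 3. Since P = ¥128 ≥ min AVC, the firm produces.
With MC = 32 - 12q + 3q^2, P = MC on the upward-sloping part at q* = 8.
TR = 128·8 = 1024. TC = 963 + 384 = 1347. Profit = 1024 − 1347 = -¥323.
That loss of ¥323 beats the ¥963 the firm would lose by shutting down; producing recovers ¥640 of fixed cost.

Profit = -¥323 at q = 8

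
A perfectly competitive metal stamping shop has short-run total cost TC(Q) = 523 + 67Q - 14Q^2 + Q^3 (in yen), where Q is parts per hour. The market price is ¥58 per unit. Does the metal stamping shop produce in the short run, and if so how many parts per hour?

Produce at Q = 9

Strip out fixed cost: VC = 67Q - 14Q^2 + Q^3. Then AVC = 67 - 14Q + Q^2 and MC = 67 - 28Q + 3Q^2.
The AVC parabola has its vertex at Q = 14/2 = 7, where AVC = 67 - 14·7 + 7^2 = ¥18.
Since P = ¥58 ≥ min AVC = ¥18, price covers variable cost and the firm should produce.
Set P = MC: 58 = 67 - 28Q + 3Q^2 → 9 - 28Q + 3Q^2 = 0. The roots are Q = 1/3 and Q = 9; the profit-maximizing output is on the rising part of MC, so Q* = 9.
Check: AVC at Q = 9 is ¥22 ≤ P, so revenue covers variable cost.
Profit = P·Q − TC = 58·9 − 721 = -¥199, a loss, but smaller than the ¥523 fixed cost the firm would lose by shutting down.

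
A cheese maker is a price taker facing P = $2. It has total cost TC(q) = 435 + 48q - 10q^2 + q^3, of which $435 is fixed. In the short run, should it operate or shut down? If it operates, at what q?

Strip out fixed cost: VC = 48q - 10q^2 + q^3. Then AVC = 48 - 10q + q^2 and MC = 48 - 20q + 3q^2.
AVC is minimized where dAVC/dq = -10 + 2q = 0, at q = 5; min AVC = 48 - 10·5 + 5^2 = $23.
Since P = $2 < min AVC = $23, price fails to cover variable cost at any output.
Shutting down limits the loss to fixed cost, $435.

Shut down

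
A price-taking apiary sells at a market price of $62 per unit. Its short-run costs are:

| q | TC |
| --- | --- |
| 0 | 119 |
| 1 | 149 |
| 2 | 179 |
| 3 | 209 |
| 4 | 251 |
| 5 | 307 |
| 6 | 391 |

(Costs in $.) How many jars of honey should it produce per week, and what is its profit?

Compute π = P·q − TC at each output: q=0: -119; q=1: -87; q=2: -55; q=3: -23; q=4: -3; q=5: 3; q=6: -19.
Profit is maximized at q = 5. AVC there is 188/5 = $37.60 ≤ P, so producing beats shutting down (which would give -$119).

q = 5; profit = $3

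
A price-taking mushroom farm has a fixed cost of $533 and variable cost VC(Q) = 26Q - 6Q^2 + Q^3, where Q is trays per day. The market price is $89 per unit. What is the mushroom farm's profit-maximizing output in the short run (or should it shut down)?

Strip out fixed cost: VC = 26Q - 6Q^2 + Q^3. Then AVC = 26 - 6Q + Q^2 and MC = 26 - 12Q + 3Q^2.
The AVC parabola has its vertex at Q = 6/2 = 3, where AVC = 26 - 6·3 + 3^2 = $17.
P = $89 exceeds min AVC = $17, so the firm stays open.
Solving P = MC: -63 - 12Q + 3Q^2 = 0 ⇒ Q = -3 or 7. On the upward-sloping branch, Q* = 7.
Check: AVC at Q = 7 is $33 ≤ P, so revenue covers variable cost.
Profit = P·Q − TC = 89·7 − 764 = -$141, a loss, but smaller than the $533 fixed cost the firm would lose by shutting down.

Produce at Q = 7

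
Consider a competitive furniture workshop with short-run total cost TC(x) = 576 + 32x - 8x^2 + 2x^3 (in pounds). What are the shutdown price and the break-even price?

Shutdown price = min AVC. AVC = 32 - 8x + 2x^2, with vertex at x = 2 and minimum £24.
ATC = 576/x + 32 - 8x + 2x^2. Setting dATC/dx = −576/x^2 − 8 + 4x = 0 gives x = 6 (since 4·6^3 − 8·6^2 = 576).
min ATC = 576/6 + 32 − 8·6 + 2·6^2 = £152. That is the break-even price.
For £24 ≤ P < £152 the firm produces at a loss; below £24 it shuts down.

Shutdown price = £24; break-even price = £152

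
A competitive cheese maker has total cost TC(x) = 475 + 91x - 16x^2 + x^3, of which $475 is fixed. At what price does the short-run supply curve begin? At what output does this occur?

$27 per unit, at x = 8

Short-run supply begins at min AVC. From VC = 91x - 16x^2 + x^3, AVC = 91 - 16x + x^2.
dAVC/dx = -16 + 2x = 0 gives x = 8. min AVC = 91 - 16·8 + 8^2 = 27.
So the shutdown price is $27.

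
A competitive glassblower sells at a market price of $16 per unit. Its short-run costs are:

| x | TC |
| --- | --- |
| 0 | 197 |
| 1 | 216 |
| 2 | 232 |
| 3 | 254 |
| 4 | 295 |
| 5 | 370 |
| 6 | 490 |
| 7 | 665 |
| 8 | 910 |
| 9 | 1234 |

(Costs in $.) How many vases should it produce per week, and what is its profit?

Compute π = P·x − TC at each output: x=0: -197; x=1: -200; x=2: -200; x=3: -206; x=4: -231; x=5: -290; x=6: -394; x=7: -553; x=8: -782; x=9: -1090.
Profit is highest at x = 0. Equivalently, the lowest AVC in the table is 35/2 ≈ $17.50 at x = 2, and P = $16 falls below it — price never covers variable cost, so the firm shuts down and loses only its fixed cost.

x = 0 (shut down); profit = -$197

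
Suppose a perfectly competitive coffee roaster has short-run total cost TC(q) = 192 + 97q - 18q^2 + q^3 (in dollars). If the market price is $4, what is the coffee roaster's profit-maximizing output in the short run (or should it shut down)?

Strip out fixed cost: VC = 97q - 18q^2 + q^3. Then AVC = 97 - 18q + q^2 and MC = 97 - 36q + 3q^2.
AVC hits its minimum where MC = AVC, at q = 9, giving min AVC = 97 - 18·9 + 9^2 = $16.
P = $4 lies below min AVC = $16; no output level covers variable cost.
Best response: produce nothing and absorb the $192 fixed cost.

Shut down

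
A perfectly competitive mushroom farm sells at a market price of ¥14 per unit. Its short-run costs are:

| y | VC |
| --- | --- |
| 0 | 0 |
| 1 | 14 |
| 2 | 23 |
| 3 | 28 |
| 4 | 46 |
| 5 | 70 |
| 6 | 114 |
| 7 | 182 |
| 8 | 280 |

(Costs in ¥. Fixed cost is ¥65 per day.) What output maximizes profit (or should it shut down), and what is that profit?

y = 3; profit = -¥51

Compute π = P·y − TC at each output: y=0: -65; y=1: -65; y=2: -60; y=3: -51; y=4: -55; y=5: -65; y=6: -95; y=7: -149; y=8: -233.
Profit is maximized at y = 3. AVC there is 28/3 = ¥9.33 ≤ P, so producing beats shutting down (which would give -¥65).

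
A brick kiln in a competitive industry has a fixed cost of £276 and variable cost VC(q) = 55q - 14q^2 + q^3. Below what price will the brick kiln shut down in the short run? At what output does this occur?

The shutdown price is the minimum of AVC. VC = 55q - 14q^2 + q^3, so AVC = 55 - 14q + q^2.
dAVC/dq = -14 + 2q = 0 gives q = 7. min AVC = 55 - 14·7 + 7^2 = 6.
So the shutdown price is £6.

£6 per unit, at q = 7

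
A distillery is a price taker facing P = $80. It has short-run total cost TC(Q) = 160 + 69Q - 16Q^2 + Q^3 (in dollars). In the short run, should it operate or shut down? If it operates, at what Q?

Variable cost is VC = 69Q - 16Q^2 + Q^3, so AVC = VC/Q = 69 - 16Q + Q^2 and MC = dTC/dQ = 69 - 32Q + 3Q^2.
AVC is minimized where dAVC/dQ = -16 + 2Q = 0, at Q = 8; min AVC = 69 - 16·8 + 8^2 = $5.
Because $80 ≥ $5, revenue can cover variable cost; the firm operates.
Set P = MC: 80 = 69 - 32Q + 3Q^2 → -11 - 32Q + 3Q^2 = 0. The roots are Q = -1/3 and Q = 11; the profit-maximizing output is on the rising part of MC, so Q* = 11.
Check: AVC at Q = 11 is $14 ≤ P, so revenue covers variable cost.
Profit = P·Q − TC = 80·11 − 314 = $566.

Produce at Q = 11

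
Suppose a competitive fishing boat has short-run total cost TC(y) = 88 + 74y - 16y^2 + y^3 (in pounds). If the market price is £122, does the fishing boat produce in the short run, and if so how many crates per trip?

Variable cost is VC = 74y - 16y^2 + y^3, so AVC = VC/y = 74 - 16y + y^2 and MC = dTC/dy = 74 - 32y + 3y^2.
The AVC parabola has its vertex at y = 16/2 = 8, where AVC = 74 - 16·8 + 8^2 = £10.
Because £122 ≥ £10, revenue can cover variable cost; the firm operates.
P = MC gives -48 - 32y + 3y^2 = 0, with roots -4/3 and 12. Take the larger (rising MC): y* = 12.
Check: AVC at y = 12 is £26 ≤ P, so revenue covers variable cost.
Profit = P·y − TC = 122·12 − 400 = £1064.

Produce at y = 12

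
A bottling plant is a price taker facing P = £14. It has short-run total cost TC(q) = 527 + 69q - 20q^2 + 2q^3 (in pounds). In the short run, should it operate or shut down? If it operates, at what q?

Variable cost is VC = 69q - 20q^2 + 2q^3, so AVC = VC/q = 69 - 20q + 2q^2 and MC = dTC/dq = 69 - 40q + 6q^2.
AVC hits its minimum where MC = AVC, at q = 5, giving min AVC = 69 - 20·5 + 2·5^2 = £19.
With P < min AVC (£14 < £19), every unit sold adds to the loss.
Best response: produce nothing and absorb the £527 fixed cost.

Shut down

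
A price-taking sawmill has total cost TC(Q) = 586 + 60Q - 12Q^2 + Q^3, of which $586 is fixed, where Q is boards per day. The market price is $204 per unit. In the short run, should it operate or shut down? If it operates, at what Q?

Strip out fixed cost: VC = 60Q - 12Q^2 + Q^3. Then AVC = 60 - 12Q + Q^2 and MC = 60 - 24Q + 3Q^2.
The AVC parabola has its vertex at Q = 12/2 = 6, where AVC = 60 - 12·6 + 6^2 = $24.
Because $204 ≥ $24, revenue can cover variable cost; the firm operates.
Set P = MC: 204 = 60 - 24Q + 3Q^2 → -144 - 24Q + 3Q^2 = 0. The roots are Q = -4 and Q = 12; the profit-maximizing output is on the rising part of MC, so Q* = 12.
Check: AVC at Q = 12 is $60 ≤ P, so revenue covers variable cost.
Profit = P·Q − TC = 204·12 − 1306 = $1142.

Produce at Q = 12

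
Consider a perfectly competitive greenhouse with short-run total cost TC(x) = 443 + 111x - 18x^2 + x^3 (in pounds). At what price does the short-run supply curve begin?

The shutdown price is the minimum of AVC. VC = 111x - 18x^2 + x^3, so AVC = 111 - 18x + x^2.
At the minimum of AVC, MC = AVC. MC = 111 - 36x + 3x^2; setting MC = AVC gives 2x^2 - 18x = 0, so x = 9. min AVC = 30.
So the shutdown price is £30.

£30 per unit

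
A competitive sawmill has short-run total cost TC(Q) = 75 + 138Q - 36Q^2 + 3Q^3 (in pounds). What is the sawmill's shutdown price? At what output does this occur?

£30 per unit, at Q = 6

Short-run supply begins at min AVC. From VC = 138Q - 36Q^2 + 3Q^3, AVC = 138 - 36Q + 3Q^2.
At the minimum of AVC, MC = AVC. MC = 138 - 72Q + 9Q^2; setting MC = AVC gives 6Q^2 - 36Q = 0, so Q = 6. min AVC = 30.
The firm shuts down for any P below £30.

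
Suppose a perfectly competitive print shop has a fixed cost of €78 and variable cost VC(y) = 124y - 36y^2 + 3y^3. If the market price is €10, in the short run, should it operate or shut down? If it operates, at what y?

Shut down

Strip out fixed cost: VC = 124y - 36y^2 + 3y^3. Then AVC = 124 - 36y + 3y^2 and MC = 124 - 72y + 9y^2.
AVC is minimized where dAVC/dy = -36 + 6y = 0, at y = 6; min AVC = 124 - 36·6 + 3·6^2 = €16.
With P < min AVC (€10 < €16), every unit sold adds to the loss.
Best response: produce nothing and absorb the €78 fixed cost.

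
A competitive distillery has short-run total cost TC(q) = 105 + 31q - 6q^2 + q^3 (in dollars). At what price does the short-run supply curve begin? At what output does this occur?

The shutdown price is the minimum of AVC. VC = 31q - 6q^2 + q^3, so AVC = 31 - 6q + q^2.
At the minimum of AVC, MC = AVC. MC = 31 - 12q + 3q^2; setting MC = AVC gives 2q^2 - 6q = 0, so q = 3. min AVC = 22.
So the shutdown price is $22.

$22 per unit, at q = 3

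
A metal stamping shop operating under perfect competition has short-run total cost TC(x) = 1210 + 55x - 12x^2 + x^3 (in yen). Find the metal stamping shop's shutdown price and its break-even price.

AVC = 55 - 12x + x^2; minimized at x = 6, giving min AVC = ¥19. That is the shutdown price.
ATC = 1210/x + 55 - 12x + x^2. Setting dATC/dx = −1210/x^2 − 12 + 2x = 0 gives x = 11 (since 2·11^3 − 12·11^2 = 1210).
min ATC = 1210/11 + 55 − 12·11 + 11^2 = ¥154. That is the break-even price.
For ¥19 ≤ P < ¥154 the firm produces at a loss; below ¥19 it shuts down.

Shutdown price = ¥19; break-even price = ¥154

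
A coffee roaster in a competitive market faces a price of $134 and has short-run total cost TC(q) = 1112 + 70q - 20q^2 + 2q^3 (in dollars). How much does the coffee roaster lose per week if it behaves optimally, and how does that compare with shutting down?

Profit = -$344 at q = 8

AVC = 70 - 20q + 2q^2; min AVC = $20 at q = 5. Since P = $134 ≥ min AVC, the firm produces.
MC = 70 - 40q + 6q^2. Setting P = MC and taking the root on the rising branch gives q* = 8.
TR = 134·8 = 1072. TC = 1112 + 304 = 1416. Profit = 1072 − 1416 = -$344.
That loss of $344 beats the $1112 the firm would lose by shutting down; producing recovers $768 of fixed cost.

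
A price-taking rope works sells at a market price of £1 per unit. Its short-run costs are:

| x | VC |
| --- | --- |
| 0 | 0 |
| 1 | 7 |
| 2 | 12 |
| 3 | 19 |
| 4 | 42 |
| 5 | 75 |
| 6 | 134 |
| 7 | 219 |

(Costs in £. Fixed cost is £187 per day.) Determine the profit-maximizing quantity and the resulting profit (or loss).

x = 0 (shut down); profit = -£187

Profit at each row (π = 1x − TC): x=0: -187; x=1: -193; x=2: -197; x=3: -203; x=4: -225; x=5: -257; x=6: -315; x=7: -399.
Profit is highest at x = 0. Equivalently, the lowest AVC in the table is 12/2 ≈ £6 at x = 2, and P = £1 falls below it — price never covers variable cost, so the firm shuts down and loses only its fixed cost.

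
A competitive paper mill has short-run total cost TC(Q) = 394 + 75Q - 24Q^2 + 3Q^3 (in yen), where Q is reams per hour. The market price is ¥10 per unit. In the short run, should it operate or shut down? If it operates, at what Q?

From TC, MC = TC'(Q) = 75 - 48Q + 9Q^2 and AVC = VC/Q = 75 - 24Q + 3Q^2.
AVC is minimized where dAVC/dQ = -24 + 6Q = 0, at Q = 4; min AVC = 75 - 24·4 + 3·4^2 = ¥27.
Since P = ¥10 < min AVC = ¥27, price fails to cover variable cost at any output.
Shutting down limits the loss to fixed cost, ¥394.

Shut down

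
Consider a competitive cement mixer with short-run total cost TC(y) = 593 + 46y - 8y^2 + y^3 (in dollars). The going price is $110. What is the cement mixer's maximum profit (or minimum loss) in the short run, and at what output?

Profit = -$81 at y = 8

AVC = 46 - 8y + y^2 has its minimum $30 at y = 4; price $110 clears that bar, so the firm operates.
With MC = 46 - 16y + 3y^2, P = MC on the upward-sloping part at y* = 8.
TR = 110·8 = 880. TC = 593 + 368 = 961. Profit = 880 − 961 = -$81.
By producing, the firm covers all variable cost plus $512 of fixed cost; shutting down would lose the full $593.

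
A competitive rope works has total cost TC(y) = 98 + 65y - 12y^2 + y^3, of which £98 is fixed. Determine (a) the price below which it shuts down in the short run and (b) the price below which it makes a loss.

Shutdown price = £29; break-even price = £44

Shutdown price = min AVC. AVC = 65 - 12y + y^2, with vertex at y = 6 and minimum £29.
ATC = 98/y + 65 - 12y + y^2. Setting dATC/dy = −98/y^2 − 12 + 2y = 0 gives y = 7 (since 2·7^3 − 12·7^2 = 98).
min ATC = 98/7 + 65 − 12·7 + 7^2 = £44. That is the break-even price.
For £29 ≤ P < £44 the firm produces at a loss; below £29 it shuts down.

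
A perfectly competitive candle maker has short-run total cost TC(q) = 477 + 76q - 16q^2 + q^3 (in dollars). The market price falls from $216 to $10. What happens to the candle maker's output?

MC = 76 - 32q + 3q^2; the shutdown threshold is min AVC = $12 (at q = 8).
With P = $216 above the shutdown price, P = MC gives q = 14.
At P = $10 < min AVC = $12, price no longer covers variable cost at any output, so the firm shuts down: q = 0.

Output falls from 14 to 0 (the firm shuts down)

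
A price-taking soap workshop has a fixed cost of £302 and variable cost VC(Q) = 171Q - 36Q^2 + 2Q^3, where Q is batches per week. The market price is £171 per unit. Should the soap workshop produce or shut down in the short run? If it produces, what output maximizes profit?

From TC, MC = TC'(Q) = 171 - 72Q + 6Q^2 and AVC = VC/Q = 171 - 36Q + 2Q^2.
AVC hits its minimum where MC = AVC, at Q = 9, giving min AVC = 171 - 36·9 + 2·9^2 = £9.
Since P = £171 ≥ min AVC = £9, price covers variable cost and the firm should produce.
Set P = MC: 171 = 171 - 72Q + 6Q^2 → -72Q + 6Q^2 = 0. The roots are Q = 0 and Q = 12; the profit-maximizing output is on the rising part of MC, so Q* = 12.
Check: AVC at Q = 12 is £27 ≤ P, so revenue covers variable cost.
Profit = P·Q − TC = 171·12 − 626 = £1426.

Produce at Q = 12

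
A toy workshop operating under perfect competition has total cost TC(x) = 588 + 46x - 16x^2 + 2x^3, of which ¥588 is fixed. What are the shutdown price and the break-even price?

AVC = 46 - 16x + 2x^2; minimized at x = 4, giving min AVC = ¥14. That is the shutdown price.
ATC = 588/x + 46 - 16x + 2x^2. Setting dATC/dx = −588/x^2 − 16 + 4x = 0 gives x = 7 (since 4·7^3 − 16·7^2 = 588).
min ATC = 588/7 + 46 − 16·7 + 2·7^2 = ¥116. That is the break-even price.
For ¥14 ≤ P < ¥116 the firm produces at a loss; below ¥14 it shuts down.

Shutdown price = ¥14; break-even price = ¥116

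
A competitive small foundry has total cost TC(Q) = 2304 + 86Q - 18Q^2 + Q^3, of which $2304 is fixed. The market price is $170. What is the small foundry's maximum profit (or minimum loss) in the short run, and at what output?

Profit = -$344 at Q = 14

AVC = 86 - 18Q + Q^2 has its minimum $5 at Q = 9; price $170 clears that bar, so the firm operates.
With MC = 86 - 36Q + 3Q^2, P = MC on the upward-sloping part at Q* = 14.
TR = 170·14 = 2380. TC = 2304 + 420 = 2724. Profit = 2380 − 2724 = -$344.
That loss of $344 beats the $2304 the firm would lose by shutting down; producing recovers $1960 of fixed cost.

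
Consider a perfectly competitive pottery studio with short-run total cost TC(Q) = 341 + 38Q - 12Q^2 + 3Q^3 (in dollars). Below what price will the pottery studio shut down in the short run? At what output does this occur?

The shutdown price is the minimum of AVC. VC = 38Q - 12Q^2 + 3Q^3, so AVC = 38 - 12Q + 3Q^2.
At the minimum of AVC, MC = AVC. MC = 38 - 24Q + 9Q^2; setting MC = AVC gives 6Q^2 - 12Q = 0, so Q = 2. min AVC = 26.
The firm shuts down for any P below $26.

$26 per unit, at Q = 2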